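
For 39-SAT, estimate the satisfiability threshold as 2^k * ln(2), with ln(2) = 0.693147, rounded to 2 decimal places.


Using the asymptotic formula: threshold ~ 2^k * ln(2).
2^39 = 549755813888.
549755813888 * 0.693147 = 381061593129.03.

381061593129.03


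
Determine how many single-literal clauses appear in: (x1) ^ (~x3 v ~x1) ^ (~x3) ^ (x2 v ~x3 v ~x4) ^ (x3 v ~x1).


A unit clause contains exactly one literal.
Unit clauses found: (x1), (~x3).
Count = 2.

2


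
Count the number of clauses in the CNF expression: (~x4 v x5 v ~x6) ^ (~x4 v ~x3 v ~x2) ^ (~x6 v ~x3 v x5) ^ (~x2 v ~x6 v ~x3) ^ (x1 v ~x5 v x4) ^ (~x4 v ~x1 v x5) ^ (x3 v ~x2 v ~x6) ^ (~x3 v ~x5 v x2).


Each group enclosed in parentheses joined by ^ is one clause.
Counting the conjuncts: 8 clauses.

8


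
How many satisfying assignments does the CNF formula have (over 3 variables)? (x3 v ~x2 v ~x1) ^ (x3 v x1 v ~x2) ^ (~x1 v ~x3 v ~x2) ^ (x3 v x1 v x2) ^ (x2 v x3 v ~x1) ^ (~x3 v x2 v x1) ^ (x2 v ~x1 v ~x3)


Enumerate all 8 truth assignments over 3 variables.
Test each against every clause.
Satisfying assignments found: 1.

1


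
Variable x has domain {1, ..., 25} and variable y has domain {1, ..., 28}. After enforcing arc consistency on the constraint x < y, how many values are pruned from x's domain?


For the constraint x < y, x needs a supporting value in y's domain.
x can be at most 27 (one less than y's maximum).
Valid x values from domain: 25 out of 25.
Pruned = 25 - 25 = 0.

0


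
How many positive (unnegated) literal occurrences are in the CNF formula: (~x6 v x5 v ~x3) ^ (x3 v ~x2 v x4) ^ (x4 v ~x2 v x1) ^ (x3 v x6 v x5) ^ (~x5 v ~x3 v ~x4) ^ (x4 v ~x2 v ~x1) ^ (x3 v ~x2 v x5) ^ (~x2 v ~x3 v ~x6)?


Scan each clause for unnegated literals.
Clause 1: 1 positive; Clause 2: 2 positive; Clause 3: 2 positive; Clause 4: 3 positive; Clause 5: 0 positive; Clause 6: 1 positive; Clause 7: 2 positive; Clause 8: 0 positive.
Total positive literal occurrences = 11.

11


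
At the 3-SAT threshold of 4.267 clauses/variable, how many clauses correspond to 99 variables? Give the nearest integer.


The 3-SAT phase transition occurs at approximately 4.267 clauses per variable.
m = 4.267 * 99 = 422.433.
Rounded to nearest integer: 422.

422


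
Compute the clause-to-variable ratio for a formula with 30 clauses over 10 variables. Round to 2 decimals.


Clause-to-variable ratio = clauses / variables.
30 / 10 = 3.0.

3.0


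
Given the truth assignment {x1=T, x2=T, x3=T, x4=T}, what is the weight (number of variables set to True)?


The weight is the number of variables assigned True.
True variables: x1, x2, x3, x4.
Weight = 4.

4


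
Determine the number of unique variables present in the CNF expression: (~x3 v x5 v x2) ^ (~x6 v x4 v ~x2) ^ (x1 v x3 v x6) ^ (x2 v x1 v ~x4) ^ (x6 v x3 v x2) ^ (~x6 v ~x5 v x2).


Identify each distinct variable in the formula.
Variables found: x1, x2, x3, x4, x5, x6.
Total distinct variables = 6.

6


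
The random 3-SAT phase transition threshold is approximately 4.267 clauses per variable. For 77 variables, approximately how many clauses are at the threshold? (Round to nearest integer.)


The 3-SAT phase transition occurs at approximately 4.267 clauses per variable.
m = 4.267 * 77 = 328.559.
Rounded to nearest integer: 329.

329


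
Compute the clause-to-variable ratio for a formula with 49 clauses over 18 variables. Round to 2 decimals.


Clause-to-variable ratio = clauses / variables.
49 / 18 = 2.72.

2.72


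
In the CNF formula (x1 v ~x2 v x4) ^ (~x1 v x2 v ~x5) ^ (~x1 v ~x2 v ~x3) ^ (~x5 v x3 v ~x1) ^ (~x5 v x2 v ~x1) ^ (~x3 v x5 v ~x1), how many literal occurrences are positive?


Scan each clause for unnegated literals.
Clause 1: 2 positive; Clause 2: 1 positive; Clause 3: 0 positive; Clause 4: 1 positive; Clause 5: 1 positive; Clause 6: 1 positive.
Total positive literal occurrences = 6.

6


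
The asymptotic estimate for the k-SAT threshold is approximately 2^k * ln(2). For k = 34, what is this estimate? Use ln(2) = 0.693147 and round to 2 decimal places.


Using the asymptotic formula: threshold ~ 2^k * ln(2).
2^34 = 17179869184.
17179869184 * 0.693147 = 11908174785.28.

11908174785.28


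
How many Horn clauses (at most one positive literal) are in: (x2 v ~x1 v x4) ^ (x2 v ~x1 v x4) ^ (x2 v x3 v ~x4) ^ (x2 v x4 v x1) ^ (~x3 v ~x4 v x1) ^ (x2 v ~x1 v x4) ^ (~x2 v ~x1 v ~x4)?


A Horn clause has at most one positive literal.
Clause 1: 2 positive lit(s) -> not Horn
Clause 2: 2 positive lit(s) -> not Horn
Clause 3: 2 positive lit(s) -> not Horn
Clause 4: 3 positive lit(s) -> not Horn
Clause 5: 1 positive lit(s) -> Horn
Clause 6: 2 positive lit(s) -> not Horn
Clause 7: 0 positive lit(s) -> Horn
Total Horn clauses = 2.

2


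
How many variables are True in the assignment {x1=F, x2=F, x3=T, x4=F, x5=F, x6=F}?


The weight is the number of variables assigned True.
True variables: x3.
Weight = 1.

1


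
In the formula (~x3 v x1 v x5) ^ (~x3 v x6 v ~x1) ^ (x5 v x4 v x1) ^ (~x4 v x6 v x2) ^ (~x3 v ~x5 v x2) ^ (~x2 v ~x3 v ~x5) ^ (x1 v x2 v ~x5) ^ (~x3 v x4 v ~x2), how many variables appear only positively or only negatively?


A pure literal appears in only one polarity across all clauses.
Pure literals: x3 (negative only), x6 (positive only).
Count = 2.

2


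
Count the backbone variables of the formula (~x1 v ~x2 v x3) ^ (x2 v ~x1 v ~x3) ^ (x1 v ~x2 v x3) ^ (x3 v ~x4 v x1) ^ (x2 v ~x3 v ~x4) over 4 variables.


Find all satisfying assignments: 8 model(s).
Check which variables have the same value in every model.
No variable is fixed across all models.
Backbone size = 0.

0


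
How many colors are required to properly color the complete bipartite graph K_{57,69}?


K_{57,69} is bipartite by definition: the two parts are independent sets, with every edge crossing between them.
Color all vertices in one part with color 1 and all vertices in the other part with color 2.
Since the graph has at least one edge, one color does not suffice.
Chromatic number = 2.

2


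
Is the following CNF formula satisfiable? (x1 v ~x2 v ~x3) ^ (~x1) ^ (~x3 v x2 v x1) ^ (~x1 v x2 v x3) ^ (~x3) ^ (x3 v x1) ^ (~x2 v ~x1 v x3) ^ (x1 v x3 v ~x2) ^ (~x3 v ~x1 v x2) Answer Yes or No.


Check all 8 possible truth assignments.
Number of satisfying assignments found: 0.
The formula is unsatisfiable.

No


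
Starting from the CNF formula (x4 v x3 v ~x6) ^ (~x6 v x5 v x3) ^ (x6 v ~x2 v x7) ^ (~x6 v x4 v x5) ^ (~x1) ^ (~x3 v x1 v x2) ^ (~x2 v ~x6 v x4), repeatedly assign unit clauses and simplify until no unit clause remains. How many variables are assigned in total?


Unit propagation repeatedly assigns the literal in any unit clause, then simplifies.
Assignments in order: x1 = F.
No further unit clauses remain.
Total variables assigned = 1.

1


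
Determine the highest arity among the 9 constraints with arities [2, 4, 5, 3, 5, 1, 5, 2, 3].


The arities are: 2, 4, 5, 3, 5, 1, 5, 2, 3.
Scan for the maximum value.
Maximum arity = 5.

5


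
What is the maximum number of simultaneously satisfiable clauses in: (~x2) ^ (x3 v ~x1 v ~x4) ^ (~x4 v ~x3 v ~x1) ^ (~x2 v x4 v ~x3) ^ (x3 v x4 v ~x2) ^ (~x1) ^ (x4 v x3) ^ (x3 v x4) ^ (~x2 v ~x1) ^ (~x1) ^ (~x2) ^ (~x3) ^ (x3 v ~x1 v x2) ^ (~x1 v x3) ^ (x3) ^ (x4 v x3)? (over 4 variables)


Enumerate all 16 truth assignments.
For each, count how many of the 16 clauses are satisfied.
The formula is not fully satisfiable, so the maximum is below 16.
Maximum simultaneously satisfiable clauses = 15.

15


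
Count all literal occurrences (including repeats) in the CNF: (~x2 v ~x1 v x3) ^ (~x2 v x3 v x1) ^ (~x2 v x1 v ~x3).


Clause lengths: 3, 3, 3.
Sum = 3 + 3 + 3 = 9.

9


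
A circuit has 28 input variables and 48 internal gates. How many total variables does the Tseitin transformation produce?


The Tseitin transformation introduces one auxiliary variable per gate.
Total variables = inputs + gates = 28 + 48 = 76.

76


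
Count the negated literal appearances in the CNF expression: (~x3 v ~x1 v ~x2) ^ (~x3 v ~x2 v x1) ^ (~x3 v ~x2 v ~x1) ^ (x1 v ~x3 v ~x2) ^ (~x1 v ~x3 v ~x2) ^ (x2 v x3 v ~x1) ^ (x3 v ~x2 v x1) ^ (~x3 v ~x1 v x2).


Scan each clause for negated literals.
Clause 1: 3 negative; Clause 2: 2 negative; Clause 3: 3 negative; Clause 4: 2 negative; Clause 5: 3 negative; Clause 6: 1 negative; Clause 7: 1 negative; Clause 8: 2 negative.
Total negative literal occurrences = 17.

17


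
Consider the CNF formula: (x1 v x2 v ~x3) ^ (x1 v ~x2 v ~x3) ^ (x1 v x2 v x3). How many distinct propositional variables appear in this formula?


Identify each distinct variable in the formula.
Variables found: x1, x2, x3.
Total distinct variables = 3.

3


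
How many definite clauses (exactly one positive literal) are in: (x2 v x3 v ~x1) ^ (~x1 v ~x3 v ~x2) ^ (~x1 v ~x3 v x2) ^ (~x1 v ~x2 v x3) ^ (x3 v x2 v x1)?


A definite clause has exactly one positive literal.
Clause 1: 2 positive -> not definite
Clause 2: 0 positive -> not definite
Clause 3: 1 positive -> definite
Clause 4: 1 positive -> definite
Clause 5: 3 positive -> not definite
Definite clause count = 2.

2


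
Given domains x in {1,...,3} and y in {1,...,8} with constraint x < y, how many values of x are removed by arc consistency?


For the constraint x < y, x needs a supporting value in y's domain.
x can be at most 7 (one less than y's maximum).
Valid x values from domain: 3 out of 3.
Pruned = 3 - 3 = 0.

0


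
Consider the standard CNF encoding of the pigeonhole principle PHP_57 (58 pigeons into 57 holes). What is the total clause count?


The PHP encoding has two parts:
1) At-least-one-hole clauses: 58 (one per pigeon, each with 57 literals).
2) At-most-one-pigeon-per-hole clauses: 57 holes * C(58,2) = 57 * 1653 = 94221.
Total clauses = 58 + 94221 = 94279.

94279


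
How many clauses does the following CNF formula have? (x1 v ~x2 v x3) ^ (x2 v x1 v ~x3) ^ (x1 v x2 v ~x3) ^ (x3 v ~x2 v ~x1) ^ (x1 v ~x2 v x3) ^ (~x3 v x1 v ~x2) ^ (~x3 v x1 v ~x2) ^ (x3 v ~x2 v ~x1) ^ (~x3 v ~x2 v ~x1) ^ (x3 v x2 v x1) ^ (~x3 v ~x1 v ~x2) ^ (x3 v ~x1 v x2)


Each group enclosed in parentheses joined by ^ is one clause.
Counting the conjuncts: 12 clauses.

12


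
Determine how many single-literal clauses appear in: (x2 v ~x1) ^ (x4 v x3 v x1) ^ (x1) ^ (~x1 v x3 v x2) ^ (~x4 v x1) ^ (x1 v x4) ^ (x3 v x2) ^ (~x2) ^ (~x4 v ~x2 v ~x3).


A unit clause contains exactly one literal.
Unit clauses found: (x1), (~x2).
Count = 2.

2


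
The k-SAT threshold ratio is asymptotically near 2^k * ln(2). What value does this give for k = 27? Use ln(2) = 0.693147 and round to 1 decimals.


Using the asymptotic formula: threshold ~ 2^k * ln(2).
2^27 = 134217728.
134217728 * 0.693147 = 93032615.5.

93032615.5


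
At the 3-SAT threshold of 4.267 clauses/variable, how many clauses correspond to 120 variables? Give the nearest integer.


The 3-SAT phase transition occurs at approximately 4.267 clauses per variable.
m = 4.267 * 120 = 512.04.
Rounded to nearest integer: 512.

512


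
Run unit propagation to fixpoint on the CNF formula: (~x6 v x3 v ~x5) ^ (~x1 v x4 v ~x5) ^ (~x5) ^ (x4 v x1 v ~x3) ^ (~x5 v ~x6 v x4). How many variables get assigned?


Unit propagation repeatedly assigns the literal in any unit clause, then simplifies.
Assignments in order: x5 = F.
No further unit clauses remain.
Total variables assigned = 1.

1


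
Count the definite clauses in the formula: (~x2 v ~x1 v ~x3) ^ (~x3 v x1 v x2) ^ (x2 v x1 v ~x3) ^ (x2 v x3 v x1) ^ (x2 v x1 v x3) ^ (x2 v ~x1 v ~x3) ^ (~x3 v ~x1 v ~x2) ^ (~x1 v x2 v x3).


A definite clause has exactly one positive literal.
Clause 1: 0 positive -> not definite
Clause 2: 2 positive -> not definite
Clause 3: 2 positive -> not definite
Clause 4: 3 positive -> not definite
Clause 5: 3 positive -> not definite
Clause 6: 1 positive -> definite
Clause 7: 0 positive -> not definite
Clause 8: 2 positive -> not definite
Definite clause count = 1.

1


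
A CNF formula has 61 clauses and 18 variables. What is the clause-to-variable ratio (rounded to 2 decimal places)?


Clause-to-variable ratio = clauses / variables.
61 / 18 = 3.39.

3.39


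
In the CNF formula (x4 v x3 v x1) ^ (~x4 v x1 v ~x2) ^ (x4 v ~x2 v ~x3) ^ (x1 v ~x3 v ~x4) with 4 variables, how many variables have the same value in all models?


Find all satisfying assignments: 9 model(s).
Check which variables have the same value in every model.
No variable is fixed across all models.
Backbone size = 0.

0


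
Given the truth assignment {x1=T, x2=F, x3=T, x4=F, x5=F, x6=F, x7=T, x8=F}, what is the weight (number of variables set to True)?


The weight is the number of variables assigned True.
True variables: x1, x3, x7.
Weight = 3.

3


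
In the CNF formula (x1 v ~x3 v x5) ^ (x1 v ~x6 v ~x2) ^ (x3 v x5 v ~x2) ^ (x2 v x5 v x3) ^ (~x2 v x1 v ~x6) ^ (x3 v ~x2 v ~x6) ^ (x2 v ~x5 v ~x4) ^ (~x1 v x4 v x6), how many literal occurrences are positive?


Scan each clause for unnegated literals.
Clause 1: 2 positive; Clause 2: 1 positive; Clause 3: 2 positive; Clause 4: 3 positive; Clause 5: 1 positive; Clause 6: 1 positive; Clause 7: 1 positive; Clause 8: 2 positive.
Total positive literal occurrences = 13.

13


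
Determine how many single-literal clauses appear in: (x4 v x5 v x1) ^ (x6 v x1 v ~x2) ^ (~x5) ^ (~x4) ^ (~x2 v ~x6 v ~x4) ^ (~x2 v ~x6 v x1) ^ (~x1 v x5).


A unit clause contains exactly one literal.
Unit clauses found: (~x5), (~x4).
Count = 2.

2


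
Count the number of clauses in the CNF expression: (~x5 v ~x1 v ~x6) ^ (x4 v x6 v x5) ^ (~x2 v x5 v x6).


Each group enclosed in parentheses joined by ^ is one clause.
Counting the conjuncts: 3 clauses.

3


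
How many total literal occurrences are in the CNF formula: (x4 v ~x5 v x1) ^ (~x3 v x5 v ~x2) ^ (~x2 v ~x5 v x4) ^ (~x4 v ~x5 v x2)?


Clause lengths: 3, 3, 3, 3.
Sum = 3 + 3 + 3 + 3 = 12.

12


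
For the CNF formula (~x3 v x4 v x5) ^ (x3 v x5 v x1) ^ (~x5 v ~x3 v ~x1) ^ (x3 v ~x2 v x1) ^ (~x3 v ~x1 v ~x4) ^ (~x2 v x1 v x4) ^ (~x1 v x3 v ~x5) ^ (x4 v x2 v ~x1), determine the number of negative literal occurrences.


Scan each clause for negated literals.
Clause 1: 1 negative; Clause 2: 0 negative; Clause 3: 3 negative; Clause 4: 1 negative; Clause 5: 3 negative; Clause 6: 1 negative; Clause 7: 2 negative; Clause 8: 1 negative.
Total negative literal occurrences = 12.

12


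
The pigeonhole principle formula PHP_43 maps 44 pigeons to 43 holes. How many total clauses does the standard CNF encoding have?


The PHP encoding has two parts:
1) At-least-one-hole clauses: 44 (one per pigeon, each with 43 literals).
2) At-most-one-pigeon-per-hole clauses: 43 holes * C(44,2) = 43 * 946 = 40678.
Total clauses = 44 + 40678 = 40722.

40722


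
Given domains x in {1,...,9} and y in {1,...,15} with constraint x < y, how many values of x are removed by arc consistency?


For the constraint x < y, x needs a supporting value in y's domain.
x can be at most 14 (one less than y's maximum).
Valid x values from domain: 9 out of 9.
Pruned = 9 - 9 = 0.

0


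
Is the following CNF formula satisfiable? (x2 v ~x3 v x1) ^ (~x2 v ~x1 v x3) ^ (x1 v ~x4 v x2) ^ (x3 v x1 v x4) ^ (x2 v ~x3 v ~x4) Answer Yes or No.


Check all 16 possible truth assignments.
Number of satisfying assignments found: 8.
The formula is satisfiable.

Yes


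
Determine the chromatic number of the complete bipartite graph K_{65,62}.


K_{65,62} is bipartite by definition: the two parts are independent sets, with every edge crossing between them.
Color all vertices in one part with color 1 and all vertices in the other part with color 2.
Since the graph has at least one edge, one color does not suffice.
Chromatic number = 2.

2


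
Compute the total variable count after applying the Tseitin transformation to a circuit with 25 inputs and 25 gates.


The Tseitin transformation introduces one auxiliary variable per gate.
Total variables = inputs + gates = 25 + 25 = 50.

50


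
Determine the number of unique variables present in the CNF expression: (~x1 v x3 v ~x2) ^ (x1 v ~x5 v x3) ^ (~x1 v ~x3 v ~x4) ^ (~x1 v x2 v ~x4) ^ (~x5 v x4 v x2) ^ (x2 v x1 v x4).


Identify each distinct variable in the formula.
Variables found: x1, x2, x3, x4, x5.
Total distinct variables = 5.

5


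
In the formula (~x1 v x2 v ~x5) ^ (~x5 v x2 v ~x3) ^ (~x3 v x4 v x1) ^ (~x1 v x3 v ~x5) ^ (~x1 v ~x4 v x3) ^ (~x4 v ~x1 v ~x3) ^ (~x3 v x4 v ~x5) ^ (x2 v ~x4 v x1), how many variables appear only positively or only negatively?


A pure literal appears in only one polarity across all clauses.
Pure literals: x2 (positive only), x5 (negative only).
Count = 2.

2


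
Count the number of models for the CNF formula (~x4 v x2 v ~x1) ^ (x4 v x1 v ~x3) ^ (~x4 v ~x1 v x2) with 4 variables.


Enumerate all 16 truth assignments over 4 variables.
Test each against every clause.
Satisfying assignments found: 12.

12


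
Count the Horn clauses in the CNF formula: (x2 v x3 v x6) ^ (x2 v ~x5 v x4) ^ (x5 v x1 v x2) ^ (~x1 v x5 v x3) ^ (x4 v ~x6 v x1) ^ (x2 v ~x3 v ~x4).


A Horn clause has at most one positive literal.
Clause 1: 3 positive lit(s) -> not Horn
Clause 2: 2 positive lit(s) -> not Horn
Clause 3: 3 positive lit(s) -> not Horn
Clause 4: 2 positive lit(s) -> not Horn
Clause 5: 2 positive lit(s) -> not Horn
Clause 6: 1 positive lit(s) -> Horn
Total Horn clauses = 1.

1


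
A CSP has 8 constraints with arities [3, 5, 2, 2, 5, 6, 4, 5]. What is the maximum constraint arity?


The arities are: 3, 5, 2, 2, 5, 6, 4, 5.
Scan for the maximum value.
Maximum arity = 6.

6


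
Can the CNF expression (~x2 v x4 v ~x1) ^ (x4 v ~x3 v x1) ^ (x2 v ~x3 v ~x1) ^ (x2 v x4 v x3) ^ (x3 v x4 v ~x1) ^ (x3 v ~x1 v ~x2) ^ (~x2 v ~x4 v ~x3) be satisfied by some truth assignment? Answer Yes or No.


Check all 16 possible truth assignments.
Number of satisfying assignments found: 5.
The formula is satisfiable.

Yes


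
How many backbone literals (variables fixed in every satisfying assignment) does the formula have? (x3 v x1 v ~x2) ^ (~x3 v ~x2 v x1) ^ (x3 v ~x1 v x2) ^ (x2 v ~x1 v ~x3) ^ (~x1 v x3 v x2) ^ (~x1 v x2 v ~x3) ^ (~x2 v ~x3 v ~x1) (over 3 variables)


Find all satisfying assignments: 3 model(s).
Check which variables have the same value in every model.
No variable is fixed across all models.
Backbone size = 0.

0


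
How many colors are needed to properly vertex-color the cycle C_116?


A cycle on an even number of vertices is bipartite: alternate two colors around the cycle.
Since 116 is even, two colors suffice, and at least two are needed because the graph has edges.
Chromatic number = 2.

2


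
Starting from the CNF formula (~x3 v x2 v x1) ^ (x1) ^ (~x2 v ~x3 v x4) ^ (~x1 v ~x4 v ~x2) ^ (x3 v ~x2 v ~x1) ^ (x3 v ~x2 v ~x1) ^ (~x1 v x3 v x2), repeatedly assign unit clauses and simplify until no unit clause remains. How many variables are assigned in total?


Unit propagation repeatedly assigns the literal in any unit clause, then simplifies.
Assignments in order: x1 = T.
No further unit clauses remain.
Total variables assigned = 1.

1


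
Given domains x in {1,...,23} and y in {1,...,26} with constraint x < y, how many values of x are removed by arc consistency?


For the constraint x < y, x needs a supporting value in y's domain.
x can be at most 25 (one less than y's maximum).
Valid x values from domain: 23 out of 23.
Pruned = 23 - 23 = 0.

0


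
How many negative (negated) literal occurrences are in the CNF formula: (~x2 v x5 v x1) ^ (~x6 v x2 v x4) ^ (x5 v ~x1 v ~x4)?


Scan each clause for negated literals.
Clause 1: 1 negative; Clause 2: 1 negative; Clause 3: 2 negative.
Total negative literal occurrences = 4.

4


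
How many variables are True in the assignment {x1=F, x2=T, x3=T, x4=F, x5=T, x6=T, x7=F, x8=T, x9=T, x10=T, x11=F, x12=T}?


The weight is the number of variables assigned True.
True variables: x2, x3, x5, x6, x8, x9, x10, x12.
Weight = 8.

8


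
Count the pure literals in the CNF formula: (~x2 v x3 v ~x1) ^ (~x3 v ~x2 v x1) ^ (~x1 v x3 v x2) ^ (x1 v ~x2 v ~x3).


A pure literal appears in only one polarity across all clauses.
No pure literals found.
Count = 0.

0


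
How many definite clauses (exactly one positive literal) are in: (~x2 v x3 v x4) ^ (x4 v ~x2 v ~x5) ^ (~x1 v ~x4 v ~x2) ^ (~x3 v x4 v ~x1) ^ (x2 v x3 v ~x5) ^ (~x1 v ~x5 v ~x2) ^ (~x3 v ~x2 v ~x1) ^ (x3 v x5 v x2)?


A definite clause has exactly one positive literal.
Clause 1: 2 positive -> not definite
Clause 2: 1 positive -> definite
Clause 3: 0 positive -> not definite
Clause 4: 1 positive -> definite
Clause 5: 2 positive -> not definite
Clause 6: 0 positive -> not definite
Clause 7: 0 positive -> not definite
Clause 8: 3 positive -> not definite
Definite clause count = 2.

2


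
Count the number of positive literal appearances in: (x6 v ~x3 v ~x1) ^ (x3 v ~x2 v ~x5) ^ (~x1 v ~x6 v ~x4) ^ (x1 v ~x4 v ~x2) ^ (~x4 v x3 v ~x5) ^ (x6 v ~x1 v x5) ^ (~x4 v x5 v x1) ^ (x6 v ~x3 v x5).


Scan each clause for unnegated literals.
Clause 1: 1 positive; Clause 2: 1 positive; Clause 3: 0 positive; Clause 4: 1 positive; Clause 5: 1 positive; Clause 6: 2 positive; Clause 7: 2 positive; Clause 8: 2 positive.
Total positive literal occurrences = 10.

10


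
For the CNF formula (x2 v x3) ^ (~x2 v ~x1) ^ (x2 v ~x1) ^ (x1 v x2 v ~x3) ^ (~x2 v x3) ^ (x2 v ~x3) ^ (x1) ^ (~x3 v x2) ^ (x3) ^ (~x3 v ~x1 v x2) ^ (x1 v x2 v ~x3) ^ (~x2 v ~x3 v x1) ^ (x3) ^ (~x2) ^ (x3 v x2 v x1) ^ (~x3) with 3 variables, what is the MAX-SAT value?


Enumerate all 8 truth assignments.
For each, count how many of the 16 clauses are satisfied.
The formula is not fully satisfiable, so the maximum is below 16.
Maximum simultaneously satisfiable clauses = 13.

13


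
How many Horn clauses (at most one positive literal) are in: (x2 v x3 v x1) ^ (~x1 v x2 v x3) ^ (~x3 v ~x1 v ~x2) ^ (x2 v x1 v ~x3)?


A Horn clause has at most one positive literal.
Clause 1: 3 positive lit(s) -> not Horn
Clause 2: 2 positive lit(s) -> not Horn
Clause 3: 0 positive lit(s) -> Horn
Clause 4: 2 positive lit(s) -> not Horn
Total Horn clauses = 1.

1


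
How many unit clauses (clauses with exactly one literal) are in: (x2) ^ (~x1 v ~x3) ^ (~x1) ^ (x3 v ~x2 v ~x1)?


A unit clause contains exactly one literal.
Unit clauses found: (x2), (~x1).
Count = 2.

2


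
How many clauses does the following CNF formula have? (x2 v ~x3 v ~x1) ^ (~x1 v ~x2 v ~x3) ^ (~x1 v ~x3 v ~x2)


Each group enclosed in parentheses joined by ^ is one clause.
Counting the conjuncts: 3 clauses.

3


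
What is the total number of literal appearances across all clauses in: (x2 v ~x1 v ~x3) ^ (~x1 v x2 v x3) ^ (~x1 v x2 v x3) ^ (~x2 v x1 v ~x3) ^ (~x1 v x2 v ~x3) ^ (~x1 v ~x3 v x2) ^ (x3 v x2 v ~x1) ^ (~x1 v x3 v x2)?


Clause lengths: 3, 3, 3, 3, 3, 3, 3, 3.
Sum = 3 + 3 + 3 + 3 + 3 + 3 + 3 + 3 = 24.

24


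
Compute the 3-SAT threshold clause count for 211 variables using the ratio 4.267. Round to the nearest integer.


The 3-SAT phase transition occurs at approximately 4.267 clauses per variable.
m = 4.267 * 211 = 900.337.
Rounded to nearest integer: 900.

900


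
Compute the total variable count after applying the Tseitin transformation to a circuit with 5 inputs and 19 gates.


The Tseitin transformation introduces one auxiliary variable per gate.
Total variables = inputs + gates = 5 + 19 = 24.

24


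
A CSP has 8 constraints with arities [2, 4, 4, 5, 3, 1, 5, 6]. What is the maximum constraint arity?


The arities are: 2, 4, 4, 5, 3, 1, 5, 6.
Scan for the maximum value.
Maximum arity = 6.

6


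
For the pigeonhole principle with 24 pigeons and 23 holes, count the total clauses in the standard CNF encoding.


The PHP encoding has two parts:
1) At-least-one-hole clauses: 24 (one per pigeon, each with 23 literals).
2) At-most-one-pigeon-per-hole clauses: 23 holes * C(24,2) = 23 * 276 = 6348.
Total clauses = 24 + 6348 = 6372.

6372


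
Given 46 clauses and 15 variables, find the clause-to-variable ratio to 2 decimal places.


Clause-to-variable ratio = clauses / variables.
46 / 15 = 3.07.

3.07


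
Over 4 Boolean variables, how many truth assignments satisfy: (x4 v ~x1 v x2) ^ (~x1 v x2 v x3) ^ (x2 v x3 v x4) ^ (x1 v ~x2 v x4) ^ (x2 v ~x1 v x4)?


Enumerate all 16 truth assignments over 4 variables.
Test each against every clause.
Satisfying assignments found: 10.

10


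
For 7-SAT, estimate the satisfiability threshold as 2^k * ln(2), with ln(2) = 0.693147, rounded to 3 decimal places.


Using the asymptotic formula: threshold ~ 2^k * ln(2).
2^7 = 128.
128 * 0.693147 = 88.723.

88.723


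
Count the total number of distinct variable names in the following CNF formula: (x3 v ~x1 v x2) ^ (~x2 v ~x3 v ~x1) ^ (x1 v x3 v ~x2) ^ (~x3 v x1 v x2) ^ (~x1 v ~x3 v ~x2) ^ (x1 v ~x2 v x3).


Identify each distinct variable in the formula.
Variables found: x1, x2, x3.
Total distinct variables = 3.

3


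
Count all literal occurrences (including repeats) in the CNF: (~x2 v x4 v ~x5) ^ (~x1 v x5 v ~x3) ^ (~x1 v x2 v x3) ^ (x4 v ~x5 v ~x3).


Clause lengths: 3, 3, 3, 3.
Sum = 3 + 3 + 3 + 3 = 12.

12


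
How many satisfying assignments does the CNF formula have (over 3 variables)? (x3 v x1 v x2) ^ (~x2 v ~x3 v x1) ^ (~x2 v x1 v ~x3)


Enumerate all 8 truth assignments over 3 variables.
Test each against every clause.
Satisfying assignments found: 6.

6


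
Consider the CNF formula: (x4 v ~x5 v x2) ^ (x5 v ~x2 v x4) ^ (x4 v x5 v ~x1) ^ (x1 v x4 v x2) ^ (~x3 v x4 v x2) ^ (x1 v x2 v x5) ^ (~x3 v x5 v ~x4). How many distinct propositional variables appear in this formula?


Identify each distinct variable in the formula.
Variables found: x1, x2, x3, x4, x5.
Total distinct variables = 5.

5


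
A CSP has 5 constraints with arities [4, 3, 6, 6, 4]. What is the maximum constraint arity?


The arities are: 4, 3, 6, 6, 4.
Scan for the maximum value.
Maximum arity = 6.

6


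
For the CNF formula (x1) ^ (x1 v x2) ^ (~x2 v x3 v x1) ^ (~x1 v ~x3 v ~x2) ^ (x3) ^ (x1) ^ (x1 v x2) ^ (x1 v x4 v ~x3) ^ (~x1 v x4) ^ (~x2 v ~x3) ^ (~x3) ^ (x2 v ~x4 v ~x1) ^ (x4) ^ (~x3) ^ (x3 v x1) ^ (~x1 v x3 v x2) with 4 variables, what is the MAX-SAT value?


Enumerate all 16 truth assignments.
For each, count how many of the 16 clauses are satisfied.
The formula is not fully satisfiable, so the maximum is below 16.
Maximum simultaneously satisfiable clauses = 15.

15


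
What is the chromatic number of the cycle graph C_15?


An odd cycle cannot be 2-colored: alternating two colors around the cycle returns to the start with a conflict.
Since 15 is odd, three colors are required (and three suffice).
Chromatic number = 3.

3


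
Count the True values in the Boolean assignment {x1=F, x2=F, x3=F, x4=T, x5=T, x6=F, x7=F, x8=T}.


The weight is the number of variables assigned True.
True variables: x4, x5, x8.
Weight = 3.

3


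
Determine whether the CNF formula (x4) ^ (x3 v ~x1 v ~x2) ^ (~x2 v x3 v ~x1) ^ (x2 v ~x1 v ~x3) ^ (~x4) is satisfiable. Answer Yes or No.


Check all 16 possible truth assignments.
Number of satisfying assignments found: 0.
The formula is unsatisfiable.

No


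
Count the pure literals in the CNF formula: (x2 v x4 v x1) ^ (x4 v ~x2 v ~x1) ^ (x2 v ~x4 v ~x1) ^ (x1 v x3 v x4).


A pure literal appears in only one polarity across all clauses.
Pure literals: x3 (positive only).
Count = 1.

1


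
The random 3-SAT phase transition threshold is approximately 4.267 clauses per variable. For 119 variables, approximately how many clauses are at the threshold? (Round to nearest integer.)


The 3-SAT phase transition occurs at approximately 4.267 clauses per variable.
m = 4.267 * 119 = 507.773.
Rounded to nearest integer: 508.

508


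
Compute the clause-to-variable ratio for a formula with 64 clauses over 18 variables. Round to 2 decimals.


Clause-to-variable ratio = clauses / variables.
64 / 18 = 3.56.

3.56


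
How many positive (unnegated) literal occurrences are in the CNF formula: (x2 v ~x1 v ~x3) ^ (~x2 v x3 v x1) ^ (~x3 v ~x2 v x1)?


Scan each clause for unnegated literals.
Clause 1: 1 positive; Clause 2: 2 positive; Clause 3: 1 positive.
Total positive literal occurrences = 4.

4


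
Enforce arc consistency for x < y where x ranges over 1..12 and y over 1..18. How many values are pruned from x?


For the constraint x < y, x needs a supporting value in y's domain.
x can be at most 17 (one less than y's maximum).
Valid x values from domain: 12 out of 12.
Pruned = 12 - 12 = 0.

0


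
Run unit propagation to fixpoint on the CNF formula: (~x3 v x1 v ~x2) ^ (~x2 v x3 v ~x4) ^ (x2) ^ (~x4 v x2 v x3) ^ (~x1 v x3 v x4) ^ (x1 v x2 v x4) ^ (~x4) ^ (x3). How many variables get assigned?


Unit propagation repeatedly assigns the literal in any unit clause, then simplifies.
Assignments in order: x2 = T, x4 = F, x3 = T, x1 = T.
No further unit clauses remain.
Total variables assigned = 4.

4


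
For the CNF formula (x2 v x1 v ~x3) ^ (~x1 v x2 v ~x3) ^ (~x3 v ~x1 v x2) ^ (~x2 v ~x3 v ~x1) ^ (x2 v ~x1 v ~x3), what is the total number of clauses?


Each group enclosed in parentheses joined by ^ is one clause.
Counting the conjuncts: 5 clauses.

5


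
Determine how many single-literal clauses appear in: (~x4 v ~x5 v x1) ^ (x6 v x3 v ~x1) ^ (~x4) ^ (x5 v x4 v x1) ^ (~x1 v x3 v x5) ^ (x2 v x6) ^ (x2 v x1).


A unit clause contains exactly one literal.
Unit clauses found: (~x4).
Count = 1.

1


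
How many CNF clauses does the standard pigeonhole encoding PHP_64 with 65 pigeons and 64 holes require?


The PHP encoding has two parts:
1) At-least-one-hole clauses: 65 (one per pigeon, each with 64 literals).
2) At-most-one-pigeon-per-hole clauses: 64 holes * C(65,2) = 64 * 2080 = 133120.
Total clauses = 65 + 133120 = 133185.

133185


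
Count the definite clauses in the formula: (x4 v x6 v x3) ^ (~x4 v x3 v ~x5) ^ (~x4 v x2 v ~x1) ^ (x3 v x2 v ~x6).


A definite clause has exactly one positive literal.
Clause 1: 3 positive -> not definite
Clause 2: 1 positive -> definite
Clause 3: 1 positive -> definite
Clause 4: 2 positive -> not definite
Definite clause count = 2.

2


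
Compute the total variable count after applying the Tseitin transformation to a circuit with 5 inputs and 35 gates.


The Tseitin transformation introduces one auxiliary variable per gate.
Total variables = inputs + gates = 5 + 35 = 40.

40


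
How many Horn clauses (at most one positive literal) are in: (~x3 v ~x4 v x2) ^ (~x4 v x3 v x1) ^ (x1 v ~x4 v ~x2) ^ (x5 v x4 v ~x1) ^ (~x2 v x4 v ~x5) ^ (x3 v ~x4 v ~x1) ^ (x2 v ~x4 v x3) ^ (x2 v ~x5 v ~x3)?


A Horn clause has at most one positive literal.
Clause 1: 1 positive lit(s) -> Horn
Clause 2: 2 positive lit(s) -> not Horn
Clause 3: 1 positive lit(s) -> Horn
Clause 4: 2 positive lit(s) -> not Horn
Clause 5: 1 positive lit(s) -> Horn
Clause 6: 1 positive lit(s) -> Horn
Clause 7: 2 positive lit(s) -> not Horn
Clause 8: 1 positive lit(s) -> Horn
Total Horn clauses = 5.

5


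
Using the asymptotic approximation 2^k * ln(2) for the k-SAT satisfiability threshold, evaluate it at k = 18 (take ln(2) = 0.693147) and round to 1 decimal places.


Using the asymptotic formula: threshold ~ 2^k * ln(2).
2^18 = 262144.
262144 * 0.693147 = 181704.3.

181704.3


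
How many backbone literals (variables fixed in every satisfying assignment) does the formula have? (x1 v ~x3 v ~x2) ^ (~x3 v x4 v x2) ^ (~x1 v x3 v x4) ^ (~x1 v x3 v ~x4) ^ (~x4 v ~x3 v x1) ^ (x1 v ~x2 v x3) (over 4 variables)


Find all satisfying assignments: 5 model(s).
Check which variables have the same value in every model.
No variable is fixed across all models.
Backbone size = 0.

0


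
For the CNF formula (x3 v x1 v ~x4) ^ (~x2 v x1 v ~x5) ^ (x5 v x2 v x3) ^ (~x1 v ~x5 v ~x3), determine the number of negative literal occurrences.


Scan each clause for negated literals.
Clause 1: 1 negative; Clause 2: 2 negative; Clause 3: 0 negative; Clause 4: 3 negative.
Total negative literal occurrences = 6.

6


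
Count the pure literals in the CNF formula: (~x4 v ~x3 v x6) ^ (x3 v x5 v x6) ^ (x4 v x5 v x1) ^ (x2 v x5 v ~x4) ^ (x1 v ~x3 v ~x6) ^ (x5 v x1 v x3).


A pure literal appears in only one polarity across all clauses.
Pure literals: x1 (positive only), x2 (positive only), x5 (positive only).
Count = 3.

3


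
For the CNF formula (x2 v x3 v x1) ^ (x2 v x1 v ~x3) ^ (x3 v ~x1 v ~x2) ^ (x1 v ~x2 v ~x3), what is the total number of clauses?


Each group enclosed in parentheses joined by ^ is one clause.
Counting the conjuncts: 4 clauses.

4


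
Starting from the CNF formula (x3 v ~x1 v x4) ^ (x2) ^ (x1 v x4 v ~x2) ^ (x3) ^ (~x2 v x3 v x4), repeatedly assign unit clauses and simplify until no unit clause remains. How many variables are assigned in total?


Unit propagation repeatedly assigns the literal in any unit clause, then simplifies.
Assignments in order: x2 = T, x3 = T.
No further unit clauses remain.
Total variables assigned = 2.

2


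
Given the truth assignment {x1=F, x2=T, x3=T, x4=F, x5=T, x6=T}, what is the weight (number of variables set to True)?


The weight is the number of variables assigned True.
True variables: x2, x3, x5, x6.
Weight = 4.

4


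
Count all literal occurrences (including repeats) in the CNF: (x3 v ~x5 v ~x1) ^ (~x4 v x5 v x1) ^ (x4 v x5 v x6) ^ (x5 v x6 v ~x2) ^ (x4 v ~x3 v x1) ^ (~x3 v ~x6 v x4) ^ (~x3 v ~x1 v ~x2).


Clause lengths: 3, 3, 3, 3, 3, 3, 3.
Sum = 3 + 3 + 3 + 3 + 3 + 3 + 3 = 21.

21


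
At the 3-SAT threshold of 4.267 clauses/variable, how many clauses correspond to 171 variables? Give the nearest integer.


The 3-SAT phase transition occurs at approximately 4.267 clauses per variable.
m = 4.267 * 171 = 729.657.
Rounded to nearest integer: 730.

730


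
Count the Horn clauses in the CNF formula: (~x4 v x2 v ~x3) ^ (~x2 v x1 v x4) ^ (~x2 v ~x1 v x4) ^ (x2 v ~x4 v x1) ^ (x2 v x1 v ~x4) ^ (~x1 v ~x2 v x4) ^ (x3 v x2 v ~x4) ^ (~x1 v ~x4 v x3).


A Horn clause has at most one positive literal.
Clause 1: 1 positive lit(s) -> Horn
Clause 2: 2 positive lit(s) -> not Horn
Clause 3: 1 positive lit(s) -> Horn
Clause 4: 2 positive lit(s) -> not Horn
Clause 5: 2 positive lit(s) -> not Horn
Clause 6: 1 positive lit(s) -> Horn
Clause 7: 2 positive lit(s) -> not Horn
Clause 8: 1 positive lit(s) -> Horn
Total Horn clauses = 4.

4


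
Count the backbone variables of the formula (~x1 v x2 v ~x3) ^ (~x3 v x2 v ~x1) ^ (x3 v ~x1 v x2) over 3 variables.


Find all satisfying assignments: 6 model(s).
Check which variables have the same value in every model.
No variable is fixed across all models.
Backbone size = 0.

0


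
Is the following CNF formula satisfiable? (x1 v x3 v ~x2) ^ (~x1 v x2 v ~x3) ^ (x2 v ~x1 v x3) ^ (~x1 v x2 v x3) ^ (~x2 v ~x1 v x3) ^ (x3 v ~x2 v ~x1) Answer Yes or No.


Check all 8 possible truth assignments.
Number of satisfying assignments found: 4.
The formula is satisfiable.

Yes


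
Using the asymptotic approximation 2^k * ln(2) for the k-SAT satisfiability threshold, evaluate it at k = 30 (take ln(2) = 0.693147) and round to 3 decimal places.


Using the asymptotic formula: threshold ~ 2^k * ln(2).
2^30 = 1073741824.
1073741824 * 0.693147 = 744260924.08.

744260924.08


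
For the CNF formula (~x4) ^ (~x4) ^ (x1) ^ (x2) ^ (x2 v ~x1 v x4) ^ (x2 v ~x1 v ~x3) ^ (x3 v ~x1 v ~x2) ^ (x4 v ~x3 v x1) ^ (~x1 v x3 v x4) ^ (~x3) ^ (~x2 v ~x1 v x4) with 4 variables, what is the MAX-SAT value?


Enumerate all 16 truth assignments.
For each, count how many of the 11 clauses are satisfied.
The formula is not fully satisfiable, so the maximum is below 11.
Maximum simultaneously satisfiable clauses = 10.

10


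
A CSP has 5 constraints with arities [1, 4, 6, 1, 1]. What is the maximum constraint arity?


The arities are: 1, 4, 6, 1, 1.
Scan for the maximum value.
Maximum arity = 6.

6


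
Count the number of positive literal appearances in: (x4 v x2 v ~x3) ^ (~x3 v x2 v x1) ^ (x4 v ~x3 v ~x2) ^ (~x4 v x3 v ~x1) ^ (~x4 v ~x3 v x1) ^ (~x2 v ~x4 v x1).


Scan each clause for unnegated literals.
Clause 1: 2 positive; Clause 2: 2 positive; Clause 3: 1 positive; Clause 4: 1 positive; Clause 5: 1 positive; Clause 6: 1 positive.
Total positive literal occurrences = 8.

8


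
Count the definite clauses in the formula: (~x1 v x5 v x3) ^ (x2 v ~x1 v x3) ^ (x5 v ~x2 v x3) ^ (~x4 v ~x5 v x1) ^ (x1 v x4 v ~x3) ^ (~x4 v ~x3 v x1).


A definite clause has exactly one positive literal.
Clause 1: 2 positive -> not definite
Clause 2: 2 positive -> not definite
Clause 3: 2 positive -> not definite
Clause 4: 1 positive -> definite
Clause 5: 2 positive -> not definite
Clause 6: 1 positive -> definite
Definite clause count = 2.

2


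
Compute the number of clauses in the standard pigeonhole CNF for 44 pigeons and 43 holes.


The PHP encoding has two parts:
1) At-least-one-hole clauses: 44 (one per pigeon, each with 43 literals).
2) At-most-one-pigeon-per-hole clauses: 43 holes * C(44,2) = 43 * 946 = 40678.
Total clauses = 44 + 40678 = 40722.

40722


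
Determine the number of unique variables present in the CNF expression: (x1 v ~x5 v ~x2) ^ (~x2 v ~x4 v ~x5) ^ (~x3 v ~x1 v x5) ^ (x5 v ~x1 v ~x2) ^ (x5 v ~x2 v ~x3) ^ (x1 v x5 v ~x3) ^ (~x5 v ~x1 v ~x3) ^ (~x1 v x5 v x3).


Identify each distinct variable in the formula.
Variables found: x1, x2, x3, x4, x5.
Total distinct variables = 5.

5


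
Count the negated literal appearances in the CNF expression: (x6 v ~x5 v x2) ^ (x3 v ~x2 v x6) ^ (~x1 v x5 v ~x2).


Scan each clause for negated literals.
Clause 1: 1 negative; Clause 2: 1 negative; Clause 3: 2 negative.
Total negative literal occurrences = 4.

4


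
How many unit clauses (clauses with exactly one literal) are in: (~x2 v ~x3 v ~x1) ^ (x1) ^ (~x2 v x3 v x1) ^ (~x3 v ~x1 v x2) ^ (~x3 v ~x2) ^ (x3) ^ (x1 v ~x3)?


A unit clause contains exactly one literal.
Unit clauses found: (x1), (x3).
Count = 2.

2


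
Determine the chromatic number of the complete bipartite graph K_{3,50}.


K_{3,50} is bipartite by definition: the two parts are independent sets, with every edge crossing between them.
Color all vertices in one part with color 1 and all vertices in the other part with color 2.
Since the graph has at least one edge, one color does not suffice.
Chromatic number = 2.

2


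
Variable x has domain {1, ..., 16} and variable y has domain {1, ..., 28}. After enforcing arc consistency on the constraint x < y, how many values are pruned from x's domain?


For the constraint x < y, x needs a supporting value in y's domain.
x can be at most 27 (one less than y's maximum).
Valid x values from domain: 16 out of 16.
Pruned = 16 - 16 = 0.

0


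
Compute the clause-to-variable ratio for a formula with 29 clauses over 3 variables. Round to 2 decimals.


Clause-to-variable ratio = clauses / variables.
29 / 3 = 9.67.

9.67


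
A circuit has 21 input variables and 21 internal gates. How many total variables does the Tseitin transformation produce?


The Tseitin transformation introduces one auxiliary variable per gate.
Total variables = inputs + gates = 21 + 21 = 42.

42


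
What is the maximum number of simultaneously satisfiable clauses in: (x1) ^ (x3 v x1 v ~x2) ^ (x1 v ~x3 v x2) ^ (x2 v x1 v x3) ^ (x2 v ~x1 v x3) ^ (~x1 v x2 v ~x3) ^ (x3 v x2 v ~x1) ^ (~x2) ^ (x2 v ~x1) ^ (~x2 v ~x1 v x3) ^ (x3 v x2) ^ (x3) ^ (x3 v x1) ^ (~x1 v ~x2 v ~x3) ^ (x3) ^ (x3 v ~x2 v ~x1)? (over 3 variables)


Enumerate all 8 truth assignments.
For each, count how many of the 16 clauses are satisfied.
The formula is not fully satisfiable, so the maximum is below 16.
Maximum simultaneously satisfiable clauses = 14.

14


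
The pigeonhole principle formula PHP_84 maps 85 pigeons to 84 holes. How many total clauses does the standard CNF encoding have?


The PHP encoding has two parts:
1) At-least-one-hole clauses: 85 (one per pigeon, each with 84 literals).
2) At-most-one-pigeon-per-hole clauses: 84 holes * C(85,2) = 84 * 3570 = 299880.
Total clauses = 85 + 299880 = 299965.

299965
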